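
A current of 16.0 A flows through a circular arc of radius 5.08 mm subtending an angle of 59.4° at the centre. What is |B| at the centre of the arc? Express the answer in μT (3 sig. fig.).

B ≈ 327 μT

The Biot–Savart field of a circular arc at its centre is B = μ₀Iφ/(4πR), with φ = 1.037 rad.
B = (4π×10⁻⁷ × 16.0 × 1.037) / (4π × 0.00508) = 3.27×10⁻⁴ T.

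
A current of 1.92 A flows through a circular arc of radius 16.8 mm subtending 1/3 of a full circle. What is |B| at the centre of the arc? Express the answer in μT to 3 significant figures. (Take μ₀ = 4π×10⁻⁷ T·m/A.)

The Biot–Savart field of a circular arc at its centre is B = μ₀Iφ/(4πR), with φ = 2.094 rad.
B = (4π×10⁻⁷ × 1.92 × 2.094) / (4π × 0.0168) = 2.39×10⁻⁵ T.

B ≈ 23.9 μT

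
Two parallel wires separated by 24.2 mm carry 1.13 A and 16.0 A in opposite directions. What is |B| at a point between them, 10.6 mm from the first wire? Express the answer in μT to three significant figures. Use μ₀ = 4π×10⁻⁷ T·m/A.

B ≈ 257 μT

Each long wire gives B = μ₀I/(2πd). Distances are d₁ = 0.0106 m and d₂ = 0.0136 m.
B₁ = 2.13×10⁻⁵ T, B₂ = 2.35×10⁻⁴ T.
Between antiparallel currents both contributions point the same way, so they add. B = B₁ + B₂ = 2.13×10⁻⁵ + 2.35×10⁻⁴ = 2.57×10⁻⁴ T.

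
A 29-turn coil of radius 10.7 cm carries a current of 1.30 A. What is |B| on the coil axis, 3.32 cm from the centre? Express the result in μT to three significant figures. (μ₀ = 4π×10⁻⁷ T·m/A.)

For an N-turn flat coil, B = Nμ₀IR²/[2(R²+z²)^(3/2)] with R = 0.107 m, z = 0.0332 m.
B = 29 × 6.65×10⁻⁶ T = 1.93×10⁻⁴ T.

B ≈ 193 μT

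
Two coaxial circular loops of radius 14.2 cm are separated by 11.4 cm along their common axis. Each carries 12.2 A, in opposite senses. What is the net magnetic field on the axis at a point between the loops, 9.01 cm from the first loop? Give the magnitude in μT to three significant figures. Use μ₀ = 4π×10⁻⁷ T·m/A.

Each loop contributes B = μ₀IR²/[2(R²+z²)^(3/2)] on the axis, with z measured from that loop.
Loop 1 (z = 0.0901 m): B₁ = 3.25×10⁻⁵ T. Loop 2 (z = 0.0239 m): B₂ = 5.18×10⁻⁵ T.
The fields oppose: B = |B₁ − B₂| = 1.93×10⁻⁵ T.

B ≈ 19.3 μT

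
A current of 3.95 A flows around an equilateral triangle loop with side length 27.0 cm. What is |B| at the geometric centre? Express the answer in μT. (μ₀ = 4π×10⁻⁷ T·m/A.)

Each side is a finite straight segment at perpendicular distance d = a/(2 tan(π/3)) = 0.07794 m from the centre, with end-angles ±π/3.
One side contributes B₁ = (μ₀I/4πd)·2 sin(π/3) = 8.78×10⁻⁶ T.
All 3 sides add in the same direction: B = 3 × 8.78×10⁻⁶ = 2.63×10⁻⁵ T.

B ≈ 26.3 μT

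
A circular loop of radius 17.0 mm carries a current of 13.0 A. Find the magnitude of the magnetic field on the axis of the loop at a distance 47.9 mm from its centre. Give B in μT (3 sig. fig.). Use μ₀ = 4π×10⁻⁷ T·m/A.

On the axis of a circular loop, B = μ₀IR² / [2(R²+z²)^(3/2)].
R² + z² = (0.017)² + (0.0479)² = 0.002583 m², and (R²+z²)^(3/2) = 1.31×10⁻⁴ m³.
B = (4π×10⁻⁷ × 13.0 × 0.000289) / (2 × 1.31×10⁻⁴) = 1.80×10⁻⁵ T.

B ≈ 18.0 μT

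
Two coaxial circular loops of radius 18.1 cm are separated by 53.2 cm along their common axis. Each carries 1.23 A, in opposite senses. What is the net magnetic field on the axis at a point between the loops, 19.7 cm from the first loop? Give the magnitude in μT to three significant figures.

B ≈ 0.864 μT

Each loop contributes B = μ₀IR²/[2(R²+z²)^(3/2)] on the axis, with z measured from that loop.
Loop 1 (z = 0.197 m): B₁ = 1.32×10⁻⁶ T. Loop 2 (z = 0.335 m): B₂ = 4.59×10⁻⁷ T.
The fields oppose: B = |B₁ − B₂| = 8.64×10⁻⁷ T.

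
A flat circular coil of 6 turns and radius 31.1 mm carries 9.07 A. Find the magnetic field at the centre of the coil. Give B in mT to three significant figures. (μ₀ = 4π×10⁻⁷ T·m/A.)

B ≈ 1.10 mT

For an N-turn flat coil, B = Nμ₀I/(2R) with R = 0.0311 m.
B = 6 × 1.83×10⁻⁴ T = 1.10×10⁻³ T.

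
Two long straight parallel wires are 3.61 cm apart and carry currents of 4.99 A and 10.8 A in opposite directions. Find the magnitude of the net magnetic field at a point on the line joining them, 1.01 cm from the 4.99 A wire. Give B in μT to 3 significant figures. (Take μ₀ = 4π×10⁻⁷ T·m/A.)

B ≈ 182 μT

Each long wire gives B = μ₀I/(2πd). Distances are d₁ = 0.0101 m and d₂ = 0.026 m.
B₁ = 9.88×10⁻⁵ T, B₂ = 8.31×10⁻⁵ T.
Between antiparallel currents both contributions point the same way, so they add. B = B₁ + B₂ = 9.88×10⁻⁵ + 8.31×10⁻⁵ = 1.82×10⁻⁴ T.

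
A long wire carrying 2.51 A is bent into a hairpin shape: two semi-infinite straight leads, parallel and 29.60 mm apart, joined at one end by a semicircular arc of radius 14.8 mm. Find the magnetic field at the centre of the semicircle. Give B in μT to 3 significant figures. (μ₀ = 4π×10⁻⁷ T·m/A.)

B ≈ 87.2 μT

The semicircular arc contributes B_arc = μ₀I·π/(4πR) = μ₀I/(4R) = 5.33×10⁻⁵ T.
Each semi-infinite lead is at perpendicular distance R = 0.0148 m from the centre, with the perpendicular foot at its near end, so it contributes μ₀I/(4πR); both point the same way, together 3.39×10⁻⁵ T.
Arc and leads all point the same direction: B = 5.33×10⁻⁵ + 3.39×10⁻⁵ = 8.72×10⁻⁵ T.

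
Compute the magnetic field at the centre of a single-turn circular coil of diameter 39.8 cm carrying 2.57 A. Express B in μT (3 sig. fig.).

B ≈ 8.11 μT

At the centre of a circular loop the Biot–Savart law gives B = μ₀I/(2R) (so R = 0.199 m).
B = (4π×10⁻⁷ × 2.57) / (2 × 0.199) = 8.11×10⁻⁶ T.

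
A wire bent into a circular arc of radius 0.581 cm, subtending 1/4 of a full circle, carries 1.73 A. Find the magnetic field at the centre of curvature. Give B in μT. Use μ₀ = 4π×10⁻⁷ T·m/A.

The Biot–Savart field of a circular arc at its centre is B = μ₀Iφ/(4πR), with φ = 1.571 rad.
B = (4π×10⁻⁷ × 1.73 × 1.571) / (4π × 0.00581) = 4.68×10⁻⁵ T.

B ≈ 46.8 μT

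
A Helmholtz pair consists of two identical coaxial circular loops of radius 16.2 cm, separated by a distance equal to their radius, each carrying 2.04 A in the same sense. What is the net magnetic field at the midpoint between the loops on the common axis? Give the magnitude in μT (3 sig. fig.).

B ≈ 11.3 μT

Each loop contributes B = μ₀IR²/[2(R²+z²)^(3/2)] on the axis, with z measured from that loop.
Loop 1 (z = 0.081 m): B₁ = 5.66×10⁻⁶ T. Loop 2 (z = 0.081 m): B₂ = 5.66×10⁻⁶ T.
The fields add: B = B₁ + B₂ = 1.13×10⁻⁵ T.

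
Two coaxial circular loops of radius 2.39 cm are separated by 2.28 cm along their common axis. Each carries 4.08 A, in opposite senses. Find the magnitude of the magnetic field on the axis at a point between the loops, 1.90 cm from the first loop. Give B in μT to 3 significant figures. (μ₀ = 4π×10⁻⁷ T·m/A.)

B ≈ 51.9 μT

Each loop contributes B = μ₀IR²/[2(R²+z²)^(3/2)] on the axis, with z measured from that loop.
Loop 1 (z = 0.019 m): B₁ = 5.14×10⁻⁵ T. Loop 2 (z = 0.0038 m): B₂ = 1.03×10⁻⁴ T.
The fields oppose: B = |B₁ − B₂| = 5.19×10⁻⁵ T.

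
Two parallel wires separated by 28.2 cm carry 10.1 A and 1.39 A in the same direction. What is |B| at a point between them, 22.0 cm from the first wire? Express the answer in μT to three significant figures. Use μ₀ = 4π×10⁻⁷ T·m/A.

B ≈ 4.70 μT

Each long wire gives B = μ₀I/(2πd). Distances are d₁ = 0.22 m and d₂ = 0.062 m.
B₁ = 9.18×10⁻⁶ T, B₂ = 4.48×10⁻⁶ T.
Between parallel currents the two contributions point in opposite directions, so they subtract. B = |B₁ − B₂| = |9.18×10⁻⁶ − 4.48×10⁻⁶| = 4.70×10⁻⁶ T.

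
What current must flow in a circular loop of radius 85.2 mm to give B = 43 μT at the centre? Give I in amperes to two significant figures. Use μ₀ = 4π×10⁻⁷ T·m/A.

I ≈ 5.8 A

At the centre of a circular loop B = μ₀I/(2R), so I = 2RB/μ₀.
With R = 0.0852 m, I = 2 × 0.0852 × 4.30×10⁻⁵ / (4π×10⁻⁷) = 5.83 A.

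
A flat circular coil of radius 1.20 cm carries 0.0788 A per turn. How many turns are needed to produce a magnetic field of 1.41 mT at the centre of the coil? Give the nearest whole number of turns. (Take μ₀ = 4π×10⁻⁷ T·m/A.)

N = 342

For an N-turn coil, B = Nμ₀I/(2R). A single turn gives B₁ = 4.13×10⁻⁶ T with R = 0.012 m.
N = B/B₁ = 1.41×10⁻³ / 4.13×10⁻⁶ = 341.74.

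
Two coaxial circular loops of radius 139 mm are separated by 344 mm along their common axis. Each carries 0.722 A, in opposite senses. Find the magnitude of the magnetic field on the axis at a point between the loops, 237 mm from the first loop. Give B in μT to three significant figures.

B ≈ 1.20 μT

Each loop contributes B = μ₀IR²/[2(R²+z²)^(3/2)] on the axis, with z measured from that loop.
Loop 1 (z = 0.237 m): B₁ = 4.23×10⁻⁷ T. Loop 2 (z = 0.107 m): B₂ = 1.62×10⁻⁶ T.
The fields oppose: B = |B₁ − B₂| = 1.20×10⁻⁶ T.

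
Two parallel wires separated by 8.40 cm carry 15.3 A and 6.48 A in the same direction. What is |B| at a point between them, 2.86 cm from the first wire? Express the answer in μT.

B ≈ 83.6 μT

Each long wire gives B = μ₀I/(2πd). Distances are d₁ = 0.0286 m and d₂ = 0.0554 m.
B₁ = 1.07×10⁻⁴ T, B₂ = 2.34×10⁻⁵ T.
Between parallel currents the two contributions point in opposite directions, so they subtract. B = |B₁ − B₂| = |1.07×10⁻⁴ − 2.34×10⁻⁵| = 8.36×10⁻⁵ T.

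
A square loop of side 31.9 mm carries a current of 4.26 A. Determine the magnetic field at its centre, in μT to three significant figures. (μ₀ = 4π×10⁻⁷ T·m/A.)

B ≈ 151 μT

Each side is a finite straight segment at perpendicular distance d = a/(2 tan(π/4)) = 0.01595 m from the centre, with end-angles ±π/4.
One side contributes B₁ = (μ₀I/4πd)·2 sin(π/4) = 3.78×10⁻⁵ T.
All 4 sides add in the same direction: B = 4 × 3.78×10⁻⁵ = 1.51×10⁻⁴ T.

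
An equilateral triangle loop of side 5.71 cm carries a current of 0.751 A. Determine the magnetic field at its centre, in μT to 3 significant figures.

B ≈ 23.7 μT

Each side is a finite straight segment at perpendicular distance d = a/(2 tan(π/3)) = 0.01648 m from the centre, with end-angles ±π/3.
One side contributes B₁ = (μ₀I/4πd)·2 sin(π/3) = 7.89×10⁻⁶ T.
All 3 sides add in the same direction: B = 3 × 7.89×10⁻⁶ = 2.37×10⁻⁵ T.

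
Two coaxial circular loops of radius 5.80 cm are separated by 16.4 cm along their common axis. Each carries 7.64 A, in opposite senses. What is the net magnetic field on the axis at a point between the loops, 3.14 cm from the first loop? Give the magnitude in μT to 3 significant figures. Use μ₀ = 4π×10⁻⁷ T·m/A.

B ≈ 51.0 μT

Each loop contributes B = μ₀IR²/[2(R²+z²)^(3/2)] on the axis, with z measured from that loop.
Loop 1 (z = 0.0314 m): B₁ = 5.63×10⁻⁵ T. Loop 2 (z = 0.1326 m): B₂ = 5.33×10⁻⁶ T.
The fields oppose: B = |B₁ − B₂| = 5.10×10⁻⁵ T.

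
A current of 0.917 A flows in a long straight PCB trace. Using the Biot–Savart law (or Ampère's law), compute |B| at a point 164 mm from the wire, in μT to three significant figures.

B ≈ 1.12 μT

For an infinitely long straight wire, B = μ₀I/(2πd).
B = (4π×10⁻⁷ × 0.917) / (2π × 0.164) = 1.12×10⁻⁶ T.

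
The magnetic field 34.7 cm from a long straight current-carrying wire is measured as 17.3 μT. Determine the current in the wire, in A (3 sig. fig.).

I ≈ 30.0 A

For a long straight wire B = μ₀I/(2πd), so I = 2πdB/μ₀.
I = 2π × 0.347 × 1.73×10⁻⁵ / (4π×10⁻⁷) = 30.0 A.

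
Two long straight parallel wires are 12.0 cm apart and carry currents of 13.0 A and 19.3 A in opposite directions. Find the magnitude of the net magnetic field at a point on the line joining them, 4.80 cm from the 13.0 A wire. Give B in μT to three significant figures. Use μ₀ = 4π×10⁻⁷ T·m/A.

Each long wire gives B = μ₀I/(2πd). Distances are d₁ = 0.048 m and d₂ = 0.072 m.
B₁ = 5.42×10⁻⁵ T, B₂ = 5.36×10⁻⁵ T.
Between antiparallel currents both contributions point the same way, so they add. B = B₁ + B₂ = 5.42×10⁻⁵ + 5.36×10⁻⁵ = 1.08×10⁻⁴ T.

B ≈ 108 μT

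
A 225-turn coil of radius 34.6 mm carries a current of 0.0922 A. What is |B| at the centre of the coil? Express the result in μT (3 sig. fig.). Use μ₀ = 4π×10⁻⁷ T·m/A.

B ≈ 377 μT

For an N-turn flat coil, B = Nμ₀I/(2R) with R = 0.0346 m.
B = 225 × 1.67×10⁻⁶ T = 3.77×10⁻⁴ T.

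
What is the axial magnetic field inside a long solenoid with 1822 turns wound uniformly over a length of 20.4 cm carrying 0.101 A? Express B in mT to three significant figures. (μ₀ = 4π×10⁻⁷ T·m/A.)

B ≈ 1.13 mT

Inside a long solenoid, B = μ₀nI with n = 8931 turns/m.
B = 4π×10⁻⁷ × 8931 × 0.101 = 1.13×10⁻³ T.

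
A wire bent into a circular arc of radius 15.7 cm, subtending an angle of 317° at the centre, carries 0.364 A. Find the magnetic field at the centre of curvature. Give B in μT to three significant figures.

B ≈ 1.28 μT

The Biot–Savart field of a circular arc at its centre is B = μ₀Iφ/(4πR), with φ = 5.533 rad.
B = (4π×10⁻⁷ × 0.364 × 5.533) / (4π × 0.157) = 1.28×10⁻⁶ T.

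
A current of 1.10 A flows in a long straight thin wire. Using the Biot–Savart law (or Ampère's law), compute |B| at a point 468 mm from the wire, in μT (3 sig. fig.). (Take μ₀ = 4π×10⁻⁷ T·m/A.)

For an infinitely long straight wire, B = μ₀I/(2πd).
B = (4π×10⁻⁷ × 1.10) / (2π × 0.468) = 4.70×10⁻⁷ T.

B ≈ 0.470 μT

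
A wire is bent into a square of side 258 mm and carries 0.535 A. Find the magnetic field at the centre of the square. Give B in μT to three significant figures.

Each side is a finite straight segment at perpendicular distance d = a/(2 tan(π/4)) = 0.129 m from the centre, with end-angles ±π/4.
One side contributes B₁ = (μ₀I/4πd)·2 sin(π/4) = 5.87×10⁻⁷ T.
All 4 sides add in the same direction: B = 4 × 5.87×10⁻⁷ = 2.35×10⁻⁶ T.

B ≈ 2.35 μT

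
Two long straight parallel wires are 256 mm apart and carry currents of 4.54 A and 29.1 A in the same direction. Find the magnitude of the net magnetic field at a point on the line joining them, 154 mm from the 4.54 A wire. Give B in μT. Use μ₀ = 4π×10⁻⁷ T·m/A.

Each long wire gives B = μ₀I/(2πd). Distances are d₁ = 0.154 m and d₂ = 0.102 m.
B₁ = 5.90×10⁻⁶ T, B₂ = 5.71×10⁻⁵ T.
Between parallel currents the two contributions point in opposite directions, so they subtract. B = |B₁ − B₂| = |5.90×10⁻⁶ − 5.71×10⁻⁵| = 5.12×10⁻⁵ T.

B ≈ 51.2 μT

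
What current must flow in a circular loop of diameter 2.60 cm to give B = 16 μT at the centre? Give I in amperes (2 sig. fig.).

At the centre of a circular loop B = μ₀I/(2R), so I = 2RB/μ₀.
With R = 0.013 m, I = 2 × 0.013 × 1.60×10⁻⁵ / (4π×10⁻⁷) = 0.331 A.

I ≈ 0.33 A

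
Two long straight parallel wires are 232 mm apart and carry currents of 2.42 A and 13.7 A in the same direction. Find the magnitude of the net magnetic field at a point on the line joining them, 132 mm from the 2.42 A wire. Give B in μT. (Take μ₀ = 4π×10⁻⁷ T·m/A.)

B ≈ 23.7 μT

Each long wire gives B = μ₀I/(2πd). Distances are d₁ = 0.132 m and d₂ = 0.1 m.
B₁ = 3.67×10⁻⁶ T, B₂ = 2.74×10⁻⁵ T.
Between parallel currents the two contributions point in opposite directions, so they subtract. B = |B₁ − B₂| = |3.67×10⁻⁶ − 2.74×10⁻⁵| = 2.37×10⁻⁵ T.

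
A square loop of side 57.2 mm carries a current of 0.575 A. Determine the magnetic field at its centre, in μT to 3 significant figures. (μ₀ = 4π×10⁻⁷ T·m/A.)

Each side is a finite straight segment at perpendicular distance d = a/(2 tan(π/4)) = 0.0286 m from the centre, with end-angles ±π/4.
One side contributes B₁ = (μ₀I/4πd)·2 sin(π/4) = 2.84×10⁻⁶ T.
All 4 sides add in the same direction: B = 4 × 2.84×10⁻⁶ = 1.14×10⁻⁵ T.

B ≈ 11.4 μT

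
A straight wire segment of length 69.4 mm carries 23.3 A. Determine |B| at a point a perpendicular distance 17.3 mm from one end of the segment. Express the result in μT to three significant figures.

For a finite straight segment, B = (μ₀I/4πd)(sinθ₁ + sinθ₂), where θ₁, θ₂ are the angles from the perpendicular to each end.
The perpendicular foot is at one end, so the two end-offsets along the wire are 0 and L = 0.0694 m.
sinθ₁ = 0/√(0²+0.0173²) = 0.0000; sinθ₂ = 0.0694/√(0.0694²+0.0173²) = 0.9703.
B = (4π×10⁻⁷ × 23.3) / (4π × 0.0173) × (0.0000 + 0.9703) = 1.31×10⁻⁴ T.

B ≈ 131 μT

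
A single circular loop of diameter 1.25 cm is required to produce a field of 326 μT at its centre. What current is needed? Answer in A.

I ≈ 3.24 A

At the centre of a circular loop B = μ₀I/(2R), so I = 2RB/μ₀.
With R = 0.00625 m, I = 2 × 0.00625 × 3.26×10⁻⁴ / (4π×10⁻⁷) = 3.24 A.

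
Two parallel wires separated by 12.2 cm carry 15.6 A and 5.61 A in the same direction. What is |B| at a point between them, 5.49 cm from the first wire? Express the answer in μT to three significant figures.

B ≈ 40.1 μT

Each long wire gives B = μ₀I/(2πd). Distances are d₁ = 0.0549 m and d₂ = 0.0671 m.
B₁ = 5.68×10⁻⁵ T, B₂ = 1.67×10⁻⁵ T.
Between parallel currents the two contributions point in opposite directions, so they subtract. B = |B₁ − B₂| = |5.68×10⁻⁵ − 1.67×10⁻⁵| = 4.01×10⁻⁵ T.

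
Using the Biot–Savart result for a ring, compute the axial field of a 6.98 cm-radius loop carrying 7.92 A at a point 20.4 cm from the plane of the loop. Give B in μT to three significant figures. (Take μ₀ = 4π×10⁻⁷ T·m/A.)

On the axis of a circular loop, B = μ₀IR² / [2(R²+z²)^(3/2)].
R² + z² = (0.0698)² + (0.204)² = 0.04649 m², and (R²+z²)^(3/2) = 1.00×10⁻² m³.
B = (4π×10⁻⁷ × 7.92 × 0.004872) / (2 × 1.00×10⁻²) = 2.42×10⁻⁶ T.

B ≈ 2.42 μT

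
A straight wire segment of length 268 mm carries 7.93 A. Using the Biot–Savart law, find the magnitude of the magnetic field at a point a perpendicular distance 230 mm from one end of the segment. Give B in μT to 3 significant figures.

B ≈ 2.62 μT

For a finite straight segment, B = (μ₀I/4πd)(sinθ₁ + sinθ₂), where θ₁, θ₂ are the angles from the perpendicular to each end.
The perpendicular foot is at one end, so the two end-offsets along the wire are 0 and L = 0.268 m.
sinθ₁ = 0/√(0²+0.23²) = 0.0000; sinθ₂ = 0.268/√(0.268²+0.23²) = 0.7589.
B = (4π×10⁻⁷ × 7.93) / (4π × 0.23) × (0.0000 + 0.7589) = 2.62×10⁻⁶ T.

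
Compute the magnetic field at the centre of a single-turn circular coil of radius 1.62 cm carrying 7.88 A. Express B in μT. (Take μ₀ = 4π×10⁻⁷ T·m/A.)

At the centre of a circular loop the Biot–Savart law gives B = μ₀I/(2R).
B = (4π×10⁻⁷ × 7.88) / (2 × 0.0162) = 3.06×10⁻⁴ T.

B ≈ 306 μT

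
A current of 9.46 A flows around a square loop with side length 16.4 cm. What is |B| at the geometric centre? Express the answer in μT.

B ≈ 65.3 μT

Each side is a finite straight segment at perpendicular distance d = a/(2 tan(π/4)) = 0.082 m from the centre, with end-angles ±π/4.
One side contributes B₁ = (μ₀I/4πd)·2 sin(π/4) = 1.63×10⁻⁵ T.
All 4 sides add in the same direction: B = 4 × 1.63×10⁻⁵ = 6.53×10⁻⁵ T.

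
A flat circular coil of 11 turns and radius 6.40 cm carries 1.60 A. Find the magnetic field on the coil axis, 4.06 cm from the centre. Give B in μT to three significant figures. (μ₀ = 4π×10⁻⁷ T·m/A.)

B ≈ 104 μT

For an N-turn flat coil, B = Nμ₀IR²/[2(R²+z²)^(3/2)] with R = 0.064 m, z = 0.0406 m.
B = 11 × 9.46×10⁻⁶ T = 1.04×10⁻⁴ T.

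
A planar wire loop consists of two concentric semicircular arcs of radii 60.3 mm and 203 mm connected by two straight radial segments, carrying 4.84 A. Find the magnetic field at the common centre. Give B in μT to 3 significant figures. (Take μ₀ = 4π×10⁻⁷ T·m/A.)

B ≈ 17.7 μT

The radial connectors point toward the centre, so dl × r̂ = 0 and they contribute nothing.
Each semicircle gives μ₀I/(4R): inner arc 2.52×10⁻⁵ T, outer arc 7.49×10⁻⁶ T.
The two arcs carry current in opposite angular senses, so their fields oppose: B = |2.52×10⁻⁵ − 7.49×10⁻⁶| = 1.77×10⁻⁵ T.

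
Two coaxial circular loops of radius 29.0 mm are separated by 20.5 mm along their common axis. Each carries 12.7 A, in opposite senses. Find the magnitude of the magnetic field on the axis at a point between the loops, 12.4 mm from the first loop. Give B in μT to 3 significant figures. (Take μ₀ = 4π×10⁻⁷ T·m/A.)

Each loop contributes B = μ₀IR²/[2(R²+z²)^(3/2)] on the axis, with z measured from that loop.
Loop 1 (z = 0.0124 m): B₁ = 2.14×10⁻⁴ T. Loop 2 (z = 0.0081 m): B₂ = 2.46×10⁻⁴ T.
The fields oppose: B = |B₁ − B₂| = 3.19×10⁻⁵ T.

B ≈ 31.9 μT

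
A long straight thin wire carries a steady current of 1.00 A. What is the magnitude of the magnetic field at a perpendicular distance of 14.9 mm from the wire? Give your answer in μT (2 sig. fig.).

For an infinitely long straight wire, B = μ₀I/(2πd).
B = (4π×10⁻⁷ × 1.00) / (2π × 0.0149) = 1.34×10⁻⁵ T.

B ≈ 13 μT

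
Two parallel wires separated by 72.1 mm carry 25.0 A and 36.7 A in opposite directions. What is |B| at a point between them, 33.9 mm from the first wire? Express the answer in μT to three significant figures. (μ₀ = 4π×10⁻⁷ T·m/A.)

B ≈ 340 μT

Each long wire gives B = μ₀I/(2πd). Distances are d₁ = 0.0339 m and d₂ = 0.0382 m.
B₁ = 1.47×10⁻⁴ T, B₂ = 1.92×10⁻⁴ T.
Between antiparallel currents both contributions point the same way, so they add. B = B₁ + B₂ = 1.47×10⁻⁴ + 1.92×10⁻⁴ = 3.40×10⁻⁴ T.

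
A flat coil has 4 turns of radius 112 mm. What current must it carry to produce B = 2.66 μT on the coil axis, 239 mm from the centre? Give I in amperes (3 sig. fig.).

For an N-turn coil, B = Nμ₀IR²/[2(R²+z²)^(3/2)] with R = 0.112 m, z = 0.239 m, so I = 2B(R²+z²)^(3/2)/(Nμ₀R²) = 2 × 2.66×10⁻⁶ × 1.84×10⁻² / (4 × 4π×10⁻⁷ × 0.01254) = 1.55 A.

I ≈ 1.55 A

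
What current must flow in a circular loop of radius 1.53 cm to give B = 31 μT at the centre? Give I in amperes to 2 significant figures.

At the centre of a circular loop B = μ₀I/(2R), so I = 2RB/μ₀.
With R = 0.0153 m, I = 2 × 0.0153 × 3.10×10⁻⁵ / (4π×10⁻⁷) = 0.755 A.

I ≈ 0.75 A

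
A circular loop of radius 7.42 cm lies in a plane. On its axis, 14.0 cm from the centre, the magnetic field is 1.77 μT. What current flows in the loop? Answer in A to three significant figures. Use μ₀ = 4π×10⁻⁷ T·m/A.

On the axis of a loop, B = μ₀IR²/[2(R²+z²)^(3/2)], so I = 2B(R²+z²)^(3/2)/(μ₀R²).
R² + z² = 0.005506 + 0.0196 = 0.02511 m²; raised to 3/2 gives 3.98×10⁻³ m³.
I = 2 × 1.77×10⁻⁶ × 3.98×10⁻³ / (1.26×10⁻⁶ × 0.005506) = 2.04 A.

I ≈ 2.04 A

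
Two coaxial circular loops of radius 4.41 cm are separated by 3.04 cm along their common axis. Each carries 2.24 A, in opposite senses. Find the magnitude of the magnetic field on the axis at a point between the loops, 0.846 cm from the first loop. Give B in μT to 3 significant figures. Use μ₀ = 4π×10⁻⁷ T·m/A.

B ≈ 7.33 μT

Each loop contributes B = μ₀IR²/[2(R²+z²)^(3/2)] on the axis, with z measured from that loop.
Loop 1 (z = 0.00846 m): B₁ = 3.02×10⁻⁵ T. Loop 2 (z = 0.02194 m): B₂ = 2.29×10⁻⁵ T.
The fields oppose: B = |B₁ − B₂| = 7.33×10⁻⁶ T.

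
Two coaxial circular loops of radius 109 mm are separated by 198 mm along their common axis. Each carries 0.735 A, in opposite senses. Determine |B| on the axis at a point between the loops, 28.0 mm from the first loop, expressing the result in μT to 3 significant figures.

Each loop contributes B = μ₀IR²/[2(R²+z²)^(3/2)] on the axis, with z measured from that loop.
Loop 1 (z = 0.028 m): B₁ = 3.85×10⁻⁶ T. Loop 2 (z = 0.17 m): B₂ = 6.66×10⁻⁷ T.
The fields oppose: B = |B₁ − B₂| = 3.18×10⁻⁶ T.

B ≈ 3.18 μT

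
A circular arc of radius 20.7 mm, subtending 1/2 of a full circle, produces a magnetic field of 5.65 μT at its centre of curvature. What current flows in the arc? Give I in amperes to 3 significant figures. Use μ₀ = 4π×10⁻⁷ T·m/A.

For a circular arc, B = μ₀Iφ/(4πR) with φ in radians; here φ = 3.142 rad.
So I = 4πRB/(μ₀φ) = 4π × 0.0207 × 5.65×10⁻⁶ / (4π×10⁻⁷ × 3.142) = 0.372 A.

I ≈ 0.372 A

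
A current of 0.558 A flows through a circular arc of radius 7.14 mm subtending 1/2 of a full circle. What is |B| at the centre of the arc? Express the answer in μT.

The Biot–Savart field of a circular arc at its centre is B = μ₀Iφ/(4πR), with φ = 3.142 rad.
B = (4π×10⁻⁷ × 0.558 × 3.142) / (4π × 0.00714) = 2.46×10⁻⁵ T.

B ≈ 24.6 μT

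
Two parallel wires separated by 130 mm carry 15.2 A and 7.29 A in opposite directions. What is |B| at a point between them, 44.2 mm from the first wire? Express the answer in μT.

B ≈ 85.8 μT

Each long wire gives B = μ₀I/(2πd). Distances are d₁ = 0.0442 m and d₂ = 0.0858 m.
B₁ = 6.88×10⁻⁵ T, B₂ = 1.70×10⁻⁵ T.
Between antiparallel currents both contributions point the same way, so they add. B = B₁ + B₂ = 6.88×10⁻⁵ + 1.70×10⁻⁵ = 8.58×10⁻⁵ T.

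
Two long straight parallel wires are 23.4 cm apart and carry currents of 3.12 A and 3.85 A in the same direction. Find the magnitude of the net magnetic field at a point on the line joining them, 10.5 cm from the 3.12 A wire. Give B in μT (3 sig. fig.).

B ≈ 0.0261 μT

Each long wire gives B = μ₀I/(2πd). Distances are d₁ = 0.105 m and d₂ = 0.129 m.
B₁ = 5.94×10⁻⁶ T, B₂ = 5.97×10⁻⁶ T.
Between parallel currents the two contributions point in opposite directions, so they subtract. B = |B₁ − B₂| = |5.94×10⁻⁶ − 5.97×10⁻⁶| = 2.61×10⁻⁸ T.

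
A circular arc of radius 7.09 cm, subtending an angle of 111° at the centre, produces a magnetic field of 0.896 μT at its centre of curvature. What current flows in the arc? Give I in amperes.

For a circular arc, B = μ₀Iφ/(4πR) with φ in radians; here φ = 1.937 rad.
So I = 4πRB/(μ₀φ) = 4π × 0.0709 × 8.96×10⁻⁷ / (4π×10⁻⁷ × 1.937) = 0.328 A.

I ≈ 0.328 A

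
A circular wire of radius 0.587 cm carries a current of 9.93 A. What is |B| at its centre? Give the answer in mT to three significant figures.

At the centre of a circular loop the Biot–Savart law gives B = μ₀I/(2R).
B = (4π×10⁻⁷ × 9.93) / (2 × 0.00587) = 1.06×10⁻³ T.

B ≈ 1.06 mT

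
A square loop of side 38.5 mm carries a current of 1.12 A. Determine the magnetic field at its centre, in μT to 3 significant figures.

Each side is a finite straight segment at perpendicular distance d = a/(2 tan(π/4)) = 0.01925 m from the centre, with end-angles ±π/4.
One side contributes B₁ = (μ₀I/4πd)·2 sin(π/4) = 8.23×10⁻⁶ T.
All 4 sides add in the same direction: B = 4 × 8.23×10⁻⁶ = 3.29×10⁻⁵ T.

B ≈ 32.9 μT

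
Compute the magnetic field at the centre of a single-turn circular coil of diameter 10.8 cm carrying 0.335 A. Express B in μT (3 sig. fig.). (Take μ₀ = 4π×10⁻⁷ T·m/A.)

B ≈ 3.90 μT

At the centre of a circular loop the Biot–Savart law gives B = μ₀I/(2R) (so R = 0.054 m).
B = (4π×10⁻⁷ × 0.335) / (2 × 0.054) = 3.90×10⁻⁶ T.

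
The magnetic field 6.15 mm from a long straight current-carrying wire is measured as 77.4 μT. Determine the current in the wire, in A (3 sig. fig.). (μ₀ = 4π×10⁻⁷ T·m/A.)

I ≈ 2.38 A

For a long straight wire B = μ₀I/(2πd), so I = 2πdB/μ₀.
I = 2π × 0.00615 × 7.74×10⁻⁵ / (4π×10⁻⁷) = 2.38 A.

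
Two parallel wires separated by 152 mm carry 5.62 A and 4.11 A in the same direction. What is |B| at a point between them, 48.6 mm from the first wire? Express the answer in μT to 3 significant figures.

B ≈ 15.2 μT

Each long wire gives B = μ₀I/(2πd). Distances are d₁ = 0.0486 m and d₂ = 0.1034 m.
B₁ = 2.31×10⁻⁵ T, B₂ = 7.95×10⁻⁶ T.
Between parallel currents the two contributions point in opposite directions, so they subtract. B = |B₁ − B₂| = |2.31×10⁻⁵ − 7.95×10⁻⁶| = 1.52×10⁻⁵ T.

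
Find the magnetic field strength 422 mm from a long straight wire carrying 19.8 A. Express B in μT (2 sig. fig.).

For an infinitely long straight wire, B = μ₀I/(2πd).
B = (4π×10⁻⁷ × 19.8) / (2π × 0.422) = 9.38×10⁻⁶ T.

B ≈ 9.4 μT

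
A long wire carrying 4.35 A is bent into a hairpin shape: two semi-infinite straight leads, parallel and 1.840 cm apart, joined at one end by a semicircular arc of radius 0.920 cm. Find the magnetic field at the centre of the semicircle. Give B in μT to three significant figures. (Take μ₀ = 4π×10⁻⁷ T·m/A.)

B ≈ 243 μT

The semicircular arc contributes B_arc = μ₀I·π/(4πR) = μ₀I/(4R) = 1.49×10⁻⁴ T.
Each semi-infinite lead is at perpendicular distance R = 0.0092 m from the centre, with the perpendicular foot at its near end, so it contributes μ₀I/(4πR); both point the same way, together 9.46×10⁻⁵ T.
Arc and leads all point the same direction: B = 1.49×10⁻⁴ + 9.46×10⁻⁵ = 2.43×10⁻⁴ T.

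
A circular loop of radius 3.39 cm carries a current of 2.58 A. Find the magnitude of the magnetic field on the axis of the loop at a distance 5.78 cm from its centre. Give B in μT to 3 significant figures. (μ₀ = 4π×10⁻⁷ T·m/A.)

B ≈ 6.19 μT

On the axis of a circular loop, B = μ₀IR² / [2(R²+z²)^(3/2)].
R² + z² = (0.0339)² + (0.0578)² = 0.00449 m², and (R²+z²)^(3/2) = 3.01×10⁻⁴ m³.
B = (4π×10⁻⁷ × 2.58 × 0.001149) / (2 × 3.01×10⁻⁴) = 6.19×10⁻⁶ T.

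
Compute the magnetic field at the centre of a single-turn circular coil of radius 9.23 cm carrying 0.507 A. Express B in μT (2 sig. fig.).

At the centre of a circular loop the Biot–Savart law gives B = μ₀I/(2R).
B = (4π×10⁻⁷ × 0.507) / (2 × 0.0923) = 3.45×10⁻⁶ T.

B ≈ 3.5 μT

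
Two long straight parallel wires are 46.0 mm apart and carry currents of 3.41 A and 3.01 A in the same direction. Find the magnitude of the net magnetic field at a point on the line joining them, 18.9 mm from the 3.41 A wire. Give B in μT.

B ≈ 13.9 μT

Each long wire gives B = μ₀I/(2πd). Distances are d₁ = 0.0189 m and d₂ = 0.0271 m.
B₁ = 3.61×10⁻⁵ T, B₂ = 2.22×10⁻⁵ T.
Between parallel currents the two contributions point in opposite directions, so they subtract. B = |B₁ − B₂| = |3.61×10⁻⁵ − 2.22×10⁻⁵| = 1.39×10⁻⁵ T.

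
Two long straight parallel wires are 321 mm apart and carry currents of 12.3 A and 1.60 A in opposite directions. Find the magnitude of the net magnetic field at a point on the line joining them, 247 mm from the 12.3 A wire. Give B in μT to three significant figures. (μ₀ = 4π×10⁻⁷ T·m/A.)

B ≈ 14.3 μT

Each long wire gives B = μ₀I/(2πd). Distances are d₁ = 0.247 m and d₂ = 0.074 m.
B₁ = 9.96×10⁻⁶ T, B₂ = 4.32×10⁻⁶ T.
Between antiparallel currents both contributions point the same way, so they add. B = B₁ + B₂ = 9.96×10⁻⁶ + 4.32×10⁻⁶ = 1.43×10⁻⁵ T.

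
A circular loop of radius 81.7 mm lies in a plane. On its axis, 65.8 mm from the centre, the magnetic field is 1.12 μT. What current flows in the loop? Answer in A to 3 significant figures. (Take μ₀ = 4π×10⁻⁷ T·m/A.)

I ≈ 0.308 A

On the axis of a loop, B = μ₀IR²/[2(R²+z²)^(3/2)], so I = 2B(R²+z²)^(3/2)/(μ₀R²).
R² + z² = 0.006675 + 0.00433 = 0.011 m²; raised to 3/2 gives 1.15×10⁻³ m³.
I = 2 × 1.12×10⁻⁶ × 1.15×10⁻³ / (1.26×10⁻⁶ × 0.006675) = 0.308 A.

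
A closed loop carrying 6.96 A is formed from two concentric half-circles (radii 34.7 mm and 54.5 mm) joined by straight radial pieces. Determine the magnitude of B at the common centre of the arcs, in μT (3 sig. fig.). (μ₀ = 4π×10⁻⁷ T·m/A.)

The radial connectors point toward the centre, so dl × r̂ = 0 and they contribute nothing.
Each semicircle gives μ₀I/(4R): inner arc 6.30×10⁻⁵ T, outer arc 4.01×10⁻⁵ T.
The two arcs carry current in opposite angular senses, so their fields oppose: B = |6.30×10⁻⁵ − 4.01×10⁻⁵| = 2.29×10⁻⁵ T.

B ≈ 22.9 μT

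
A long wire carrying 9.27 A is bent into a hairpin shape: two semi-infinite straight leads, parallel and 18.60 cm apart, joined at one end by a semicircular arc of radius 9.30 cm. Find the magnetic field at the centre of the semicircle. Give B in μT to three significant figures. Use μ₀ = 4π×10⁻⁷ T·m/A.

The semicircular arc contributes B_arc = μ₀I·π/(4πR) = μ₀I/(4R) = 3.13×10⁻⁵ T.
Each semi-infinite lead is at perpendicular distance R = 0.093 m from the centre, with the perpendicular foot at its near end, so it contributes μ₀I/(4πR); both point the same way, together 1.99×10⁻⁵ T.
Arc and leads all point the same direction: B = 3.13×10⁻⁵ + 1.99×10⁻⁵ = 5.13×10⁻⁵ T.

B ≈ 51.3 μT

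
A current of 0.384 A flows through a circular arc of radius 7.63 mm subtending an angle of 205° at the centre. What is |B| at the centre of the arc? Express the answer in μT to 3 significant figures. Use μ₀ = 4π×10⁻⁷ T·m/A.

The Biot–Savart field of a circular arc at its centre is B = μ₀Iφ/(4πR), with φ = 3.578 rad.
B = (4π×10⁻⁷ × 0.384 × 3.578) / (4π × 0.00763) = 1.80×10⁻⁵ T.

B ≈ 18.0 μT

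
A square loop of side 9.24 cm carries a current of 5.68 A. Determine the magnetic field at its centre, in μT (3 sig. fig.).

B ≈ 69.5 μT

Each side is a finite straight segment at perpendicular distance d = a/(2 tan(π/4)) = 0.0462 m from the centre, with end-angles ±π/4.
One side contributes B₁ = (μ₀I/4πd)·2 sin(π/4) = 1.74×10⁻⁵ T.
All 4 sides add in the same direction: B = 4 × 1.74×10⁻⁵ = 6.95×10⁻⁵ T.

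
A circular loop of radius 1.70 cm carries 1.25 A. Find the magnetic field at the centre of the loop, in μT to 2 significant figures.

B ≈ 46 μT

At the centre of a circular loop the Biot–Savart law gives B = μ₀I/(2R).
B = (4π×10⁻⁷ × 1.25) / (2 × 0.017) = 4.62×10⁻⁵ T.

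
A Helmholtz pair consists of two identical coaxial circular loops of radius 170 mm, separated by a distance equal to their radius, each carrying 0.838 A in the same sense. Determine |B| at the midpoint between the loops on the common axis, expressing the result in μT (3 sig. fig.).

B ≈ 4.43 μT

Each loop contributes B = μ₀IR²/[2(R²+z²)^(3/2)] on the axis, with z measured from that loop.
Loop 1 (z = 0.085 m): B₁ = 2.22×10⁻⁶ T. Loop 2 (z = 0.085 m): B₂ = 2.22×10⁻⁶ T.
The fields add: B = B₁ + B₂ = 4.43×10⁻⁶ T.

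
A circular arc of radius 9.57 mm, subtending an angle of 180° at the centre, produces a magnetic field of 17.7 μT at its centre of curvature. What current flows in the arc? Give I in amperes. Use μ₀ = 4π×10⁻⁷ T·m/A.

I ≈ 0.539 A

For a circular arc, B = μ₀Iφ/(4πR) with φ in radians; here φ = 3.142 rad.
So I = 4πRB/(μ₀φ) = 4π × 0.00957 × 1.77×10⁻⁵ / (4π×10⁻⁷ × 3.142) = 0.539 A.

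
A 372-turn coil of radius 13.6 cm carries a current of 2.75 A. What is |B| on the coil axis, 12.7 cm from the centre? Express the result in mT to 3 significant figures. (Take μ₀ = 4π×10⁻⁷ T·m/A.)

B ≈ 1.85 mT

For an N-turn flat coil, B = Nμ₀IR²/[2(R²+z²)^(3/2)] with R = 0.136 m, z = 0.127 m.
B = 372 × 4.96×10⁻⁶ T = 1.85×10⁻³ T.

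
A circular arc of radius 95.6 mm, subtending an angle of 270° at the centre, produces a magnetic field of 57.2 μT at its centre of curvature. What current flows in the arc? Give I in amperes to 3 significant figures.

For a circular arc, B = μ₀Iφ/(4πR) with φ in radians; here φ = 4.712 rad.
So I = 4πRB/(μ₀φ) = 4π × 0.0956 × 5.72×10⁻⁵ / (4π×10⁻⁷ × 4.712) = 11.6 A.

I ≈ 11.6 A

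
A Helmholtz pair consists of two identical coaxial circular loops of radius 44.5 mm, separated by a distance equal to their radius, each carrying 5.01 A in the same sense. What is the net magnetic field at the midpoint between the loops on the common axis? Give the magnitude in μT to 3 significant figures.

Each loop contributes B = μ₀IR²/[2(R²+z²)^(3/2)] on the axis, with z measured from that loop.
Loop 1 (z = 0.02225 m): B₁ = 5.06×10⁻⁵ T. Loop 2 (z = 0.02225 m): B₂ = 5.06×10⁻⁵ T.
The fields add: B = B₁ + B₂ = 1.01×10⁻⁴ T.

B ≈ 101 μT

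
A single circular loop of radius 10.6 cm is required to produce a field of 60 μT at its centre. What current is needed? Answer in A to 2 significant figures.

At the centre of a circular loop B = μ₀I/(2R), so I = 2RB/μ₀.
With R = 0.106 m, I = 2 × 0.106 × 6.00×10⁻⁵ / (4π×10⁻⁷) = 10.1 A.

I ≈ 10 A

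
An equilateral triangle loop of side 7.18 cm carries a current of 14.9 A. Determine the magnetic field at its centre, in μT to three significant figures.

Each side is a finite straight segment at perpendicular distance d = a/(2 tan(π/3)) = 0.02073 m from the centre, with end-angles ±π/3.
One side contributes B₁ = (μ₀I/4πd)·2 sin(π/3) = 1.25×10⁻⁴ T.
All 3 sides add in the same direction: B = 3 × 1.25×10⁻⁴ = 3.74×10⁻⁴ T.

B ≈ 374 μT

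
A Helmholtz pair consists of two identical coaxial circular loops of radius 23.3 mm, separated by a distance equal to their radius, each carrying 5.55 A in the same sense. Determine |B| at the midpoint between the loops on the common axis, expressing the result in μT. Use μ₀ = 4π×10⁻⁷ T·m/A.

B ≈ 214 μT

Each loop contributes B = μ₀IR²/[2(R²+z²)^(3/2)] on the axis, with z measured from that loop.
Loop 1 (z = 0.01165 m): B₁ = 1.07×10⁻⁴ T. Loop 2 (z = 0.01165 m): B₂ = 1.07×10⁻⁴ T.
The fields add: B = B₁ + B₂ = 2.14×10⁻⁴ T.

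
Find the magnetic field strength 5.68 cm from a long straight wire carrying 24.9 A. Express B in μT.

B ≈ 87.7 μT

For an infinitely long straight wire, B = μ₀I/(2πd).
B = (4π×10⁻⁷ × 24.9) / (2π × 0.0568) = 8.77×10⁻⁵ T.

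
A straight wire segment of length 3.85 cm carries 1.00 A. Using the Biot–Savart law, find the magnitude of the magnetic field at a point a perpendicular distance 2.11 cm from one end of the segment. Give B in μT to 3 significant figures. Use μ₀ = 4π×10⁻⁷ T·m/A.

B ≈ 4.16 μT

For a finite straight segment, B = (μ₀I/4πd)(sinθ₁ + sinθ₂), where θ₁, θ₂ are the angles from the perpendicular to each end.
The perpendicular foot is at one end, so the two end-offsets along the wire are 0 and L = 0.0385 m.
sinθ₁ = 0/√(0²+0.0211²) = 0.0000; sinθ₂ = 0.0385/√(0.0385²+0.0211²) = 0.8769.
B = (4π×10⁻⁷ × 1.00) / (4π × 0.0211) × (0.0000 + 0.8769) = 4.16×10⁻⁶ T.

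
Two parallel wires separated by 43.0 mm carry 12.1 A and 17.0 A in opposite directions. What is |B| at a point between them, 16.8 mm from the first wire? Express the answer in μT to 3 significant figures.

Each long wire gives B = μ₀I/(2πd). Distances are d₁ = 0.0168 m and d₂ = 0.0262 m.
B₁ = 1.44×10⁻⁴ T, B₂ = 1.30×10⁻⁴ T.
Between antiparallel currents both contributions point the same way, so they add. B = B₁ + B₂ = 1.44×10⁻⁴ + 1.30×10⁻⁴ = 2.74×10⁻⁴ T.

B ≈ 274 μT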